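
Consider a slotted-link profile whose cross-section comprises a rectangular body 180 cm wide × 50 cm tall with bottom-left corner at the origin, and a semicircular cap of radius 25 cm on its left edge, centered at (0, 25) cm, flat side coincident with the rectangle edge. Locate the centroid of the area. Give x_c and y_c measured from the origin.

Part | A | x̄ᵢ | ȳᵢ | A·x̄ᵢ | A·ȳᵢ
rectangular body | 9000.00 | 90.00 | 25.00 | 810000.00 | 225000.00
semicircular end | 981.75 | -10.61 | 25.00 | -10416.67 | 24543.69
Σ | 9981.75 |  |  | 799583.33 | 249543.69
x_c = 799583.33 / 9981.75 = 80.10 cm
y_c = 249543.69 / 9981.75 = 25.00 cm

x_c = 80.10 cm, y_c = 25.00 cm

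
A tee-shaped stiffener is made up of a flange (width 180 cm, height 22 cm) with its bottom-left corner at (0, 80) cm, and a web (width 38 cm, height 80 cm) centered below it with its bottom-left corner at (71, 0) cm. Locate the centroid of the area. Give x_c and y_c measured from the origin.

x_c = 90.00 cm, y_c = 68.85 cm

Part | A | x̄ᵢ | ȳᵢ | A·x̄ᵢ | A·ȳᵢ
web | 3040.00 | 90.00 | 40.00 | 273600.00 | 121600.00
flange | 3960.00 | 90.00 | 91.00 | 356400.00 | 360360.00
Σ | 7000.00 |  |  | 630000.00 | 481960.00
x_c = 630000.00 / 7000.00 = 90.00 cm
y_c = 481960.00 / 7000.00 = 68.85 cm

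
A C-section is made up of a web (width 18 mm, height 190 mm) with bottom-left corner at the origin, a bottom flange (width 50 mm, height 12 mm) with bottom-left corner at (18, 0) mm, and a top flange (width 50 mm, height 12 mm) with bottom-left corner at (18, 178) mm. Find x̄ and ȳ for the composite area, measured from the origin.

x̄ = 17.83 mm, ȳ = 95.00 mm

Part | A | x̄ᵢ | ȳᵢ | A·x̄ᵢ | A·ȳᵢ
web | 3420.00 | 9.00 | 95.00 | 30780.00 | 324900.00
bottom flange | 600.00 | 43.00 | 6.00 | 25800.00 | 3600.00
top flange | 600.00 | 43.00 | 184.00 | 25800.00 | 110400.00
Σ | 4620.00 |  |  | 82380.00 | 438900.00
x̄ = 82380.00 / 4620.00 = 17.83 mm
ȳ = 438900.00 / 4620.00 = 95.00 mm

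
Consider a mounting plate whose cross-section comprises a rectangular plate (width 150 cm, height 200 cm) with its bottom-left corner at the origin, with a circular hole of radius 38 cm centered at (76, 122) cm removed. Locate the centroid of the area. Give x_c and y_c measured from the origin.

plate: A = 150 × 200 = 30000.00, centroid at (75.00, 100.00).
hole: A = −π·38² = -4536.46, centroid at (76.00, 122.00).
ΣA = 25463.54 cm²
ΣAx_c = (30000.00)(75.00) + (-4536.46)(76.00) = 1905229.06 cm³
ΣAy_c = (30000.00)(100.00) + (-4536.46)(122.00) = 2446551.91 cm³
x_c = 1905229.06 / 25463.54 = 74.82 cm
y_c = 2446551.91 / 25463.54 = 96.08 cm

x_c = 74.82 cm, y_c = 96.08 cm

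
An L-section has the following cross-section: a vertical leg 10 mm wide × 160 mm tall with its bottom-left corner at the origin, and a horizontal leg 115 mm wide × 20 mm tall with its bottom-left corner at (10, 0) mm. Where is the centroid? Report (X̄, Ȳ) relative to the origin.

vertical leg: A = 10 × 160 = 1600.00, centroid at (5.00, 80.00).
horizontal leg: A = 115 × 20 = 2300.00, centroid at (67.50, 10.00).
ΣA = 3900.00 mm²
ΣAX̄ = (1600.00)(5.00) + (2300.00)(67.50) = 163250.00 mm³
ΣAȲ = (1600.00)(80.00) + (2300.00)(10.00) = 151000.00 mm³
X̄ = 163250.00 / 3900.00 = 41.86 mm
Ȳ = 151000.00 / 3900.00 = 38.72 mm

X̄ = 41.86 mm, Ȳ = 38.72 mm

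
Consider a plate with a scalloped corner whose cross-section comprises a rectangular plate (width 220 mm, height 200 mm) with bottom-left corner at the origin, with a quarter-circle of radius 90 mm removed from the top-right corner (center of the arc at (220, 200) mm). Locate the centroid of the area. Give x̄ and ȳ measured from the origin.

plate: A = 220 × 200 = 44000.00, centroid at (110.00, 100.00).
removed quarter-circle: A = −¼π·90² = -6361.73, centroid at (181.80, 161.80).
ΣA = 37638.27 mm², ΣAx̄ = 3683420.47 mm³, ΣAȳ = 3370654.98 mm³.
x̄ = 3683420.47/37638.27 = 97.86 mm; ȳ = 3370654.98/37638.27 = 89.55 mm.

x̄ = 97.86 mm, ȳ = 89.55 mm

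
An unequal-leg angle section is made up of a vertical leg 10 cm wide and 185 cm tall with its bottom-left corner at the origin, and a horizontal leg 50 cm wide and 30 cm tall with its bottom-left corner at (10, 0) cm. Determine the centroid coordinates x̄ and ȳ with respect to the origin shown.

x̄ = 18.43 cm, ȳ = 57.80 cm

Part | A | x̄ᵢ | ȳᵢ | A·x̄ᵢ | A·ȳᵢ
vertical leg | 1850.00 | 5.00 | 92.50 | 9250.00 | 171125.00
horizontal leg | 1500.00 | 35.00 | 15.00 | 52500.00 | 22500.00
Σ | 3350.00 |  |  | 61750.00 | 193625.00
x̄ = 61750.00 / 3350.00 = 18.43 cm
ȳ = 193625.00 / 3350.00 = 57.80 cm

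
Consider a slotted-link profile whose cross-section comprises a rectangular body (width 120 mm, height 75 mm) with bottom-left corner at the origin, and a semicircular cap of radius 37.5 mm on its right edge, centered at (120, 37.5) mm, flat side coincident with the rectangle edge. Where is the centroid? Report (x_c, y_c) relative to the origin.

x_c = 74.96 mm, y_c = 37.50 mm

rectangular body: A = 120 × 75 = 9000.00, centroid at (60.00, 37.50).
semicircular end: A = ½π·37.5² = 2208.93, centroid at (135.92, 37.50).
ΣA = 11208.93 mm²
ΣAx_c = (9000.00)(60.00) + (2208.93)(135.92) = 840228.13 mm³
ΣAy_c = (9000.00)(37.50) + (2208.93)(37.50) = 420334.96 mm³
x_c = 840228.13 / 11208.93 = 74.96 mm
y_c = 420334.96 / 11208.93 = 37.50 mm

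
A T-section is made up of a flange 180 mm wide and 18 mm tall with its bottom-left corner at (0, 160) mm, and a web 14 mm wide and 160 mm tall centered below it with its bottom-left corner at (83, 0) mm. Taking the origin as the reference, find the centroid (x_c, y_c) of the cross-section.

web: A = 14 × 160 = 2240.00, centroid at (90.00, 80.00).
flange: A = 180 × 18 = 3240.00, centroid at (90.00, 169.00).
ΣA = 5480.00 mm², ΣAx_c = 493200.00 mm³, ΣAy_c = 726760.00 mm³.
x_c = 493200.00/5480.00 = 90.00 mm; y_c = 726760.00/5480.00 = 132.62 mm.

x_c = 90.00 mm, y_c = 132.62 mm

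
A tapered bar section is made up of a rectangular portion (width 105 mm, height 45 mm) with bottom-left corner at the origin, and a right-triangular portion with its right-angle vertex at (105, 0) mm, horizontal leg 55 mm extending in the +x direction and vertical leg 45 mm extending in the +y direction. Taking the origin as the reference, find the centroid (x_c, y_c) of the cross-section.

x_c = 67.20 mm, y_c = 20.94 mm

rectangular portion: A = 105 × 45 = 4725.00, centroid at (52.50, 22.50).
triangular portion: A = ½·55·45 = 1237.50, centroid at (123.33, 15.00).
ΣA = 5962.50 mm², ΣAx_c = 400687.50 mm³, ΣAy_c = 124875.00 mm³.
x_c = 400687.50/5962.50 = 67.20 mm; y_c = 124875.00/5962.50 = 20.94 mm.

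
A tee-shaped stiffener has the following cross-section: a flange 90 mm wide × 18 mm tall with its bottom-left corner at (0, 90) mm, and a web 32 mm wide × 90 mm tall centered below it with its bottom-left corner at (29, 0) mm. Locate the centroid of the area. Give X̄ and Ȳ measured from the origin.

X̄ = 45.00 mm, Ȳ = 64.44 mm

web: A = 32 × 90 = 2880.00, centroid at (45.00, 45.00).
flange: A = 90 × 18 = 1620.00, centroid at (45.00, 99.00).
ΣA = 4500.00 mm², ΣAX̄ = 202500.00 mm³, ΣAȲ = 289980.00 mm³.
X̄ = 202500.00/4500.00 = 45.00 mm; Ȳ = 289980.00/4500.00 = 64.44 mm.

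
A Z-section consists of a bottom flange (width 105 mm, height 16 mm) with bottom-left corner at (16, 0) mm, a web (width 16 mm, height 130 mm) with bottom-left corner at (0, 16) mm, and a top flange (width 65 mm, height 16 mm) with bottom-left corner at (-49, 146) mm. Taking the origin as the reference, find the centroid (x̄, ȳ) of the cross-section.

x̄ = 23.87 mm, ȳ = 71.27 mm

bottom flange: A = 105 × 16 = 1680.00, centroid at (68.50, 8.00).
web: A = 16 × 130 = 2080.00, centroid at (8.00, 81.00).
top flange: A = 65 × 16 = 1040.00, centroid at (-16.50, 154.00).
ΣA = 4800.00 mm², ΣAx̄ = 114560.00 mm³, ΣAȳ = 342080.00 mm³.
x̄ = 114560.00/4800.00 = 23.87 mm; ȳ = 342080.00/4800.00 = 71.27 mm.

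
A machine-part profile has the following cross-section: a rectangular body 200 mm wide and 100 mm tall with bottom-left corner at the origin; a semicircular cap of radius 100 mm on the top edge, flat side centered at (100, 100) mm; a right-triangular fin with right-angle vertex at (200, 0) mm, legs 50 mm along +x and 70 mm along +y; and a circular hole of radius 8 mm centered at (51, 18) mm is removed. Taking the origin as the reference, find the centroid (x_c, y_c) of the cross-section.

x_c = 105.74 mm, y_c = 87.89 mm

rectangular body: A = 200 × 100 = 20000.00, centroid at (100.00, 50.00).
semicircular top: A = ½π·100² = 15707.96, centroid at (100.00, 142.44).
triangular fin: A = ½·50·70 = 1750.00, centroid at (216.67, 23.33).
hole: A = −π·8² = -201.06, centroid at (51.00, 18.00).
ΣA = 37256.90 mm²
ΣAx_c = (20000.00)(100.00) + (15707.96)(100.00) + (1750.00)(216.67) + (-201.06)(51.00) = 3939708.84 mm³
ΣAy_c = (20000.00)(50.00) + (15707.96)(142.44) + (1750.00)(23.33) + (-201.06)(18.00) = 3274677.21 mm³
x_c = 3939708.84 / 37256.90 = 105.74 mm
y_c = 3274677.21 / 37256.90 = 87.89 mm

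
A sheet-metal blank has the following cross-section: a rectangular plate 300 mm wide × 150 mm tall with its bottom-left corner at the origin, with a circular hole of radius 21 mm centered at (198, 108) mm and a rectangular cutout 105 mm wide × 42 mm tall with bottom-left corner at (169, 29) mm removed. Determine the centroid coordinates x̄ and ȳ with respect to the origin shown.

plate: A = 300 × 150 = 45000.00, centroid at (150.00, 75.00).
hole 1: A = −π·21² = -1385.44, centroid at (198.00, 108.00).
hole 2: A = −(105 × 42) = -4410.00, centroid at (221.50, 50.00).
ΣA = 39204.56 mm², ΣAx̄ = 5498867.41 mm³, ΣAȳ = 3004872.23 mm³.
x̄ = 5498867.41/39204.56 = 140.26 mm; ȳ = 3004872.23/39204.56 = 76.65 mm.

x̄ = 140.26 mm, ȳ = 76.65 mm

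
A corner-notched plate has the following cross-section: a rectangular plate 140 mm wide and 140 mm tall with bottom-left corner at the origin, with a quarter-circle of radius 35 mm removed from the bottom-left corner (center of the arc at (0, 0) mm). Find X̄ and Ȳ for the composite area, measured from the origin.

plate: A = 140 × 140 = 19600.00, centroid at (70.00, 70.00).
removed quarter-circle: A = −¼π·35² = -962.11, centroid at (14.85, 14.85).
ΣA = 18637.89 mm², ΣAX̄ = 1357708.33 mm³, ΣAȲ = 1357708.33 mm³.
X̄ = 1357708.33/18637.89 = 72.85 mm; Ȳ = 1357708.33/18637.89 = 72.85 mm.

X̄ = 72.85 mm, Ȳ = 72.85 mm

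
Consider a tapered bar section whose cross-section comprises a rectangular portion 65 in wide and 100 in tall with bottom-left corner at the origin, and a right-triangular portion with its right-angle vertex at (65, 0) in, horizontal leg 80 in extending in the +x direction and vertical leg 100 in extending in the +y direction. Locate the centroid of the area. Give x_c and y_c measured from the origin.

rectangular portion: A = 65 × 100 = 6500.00, centroid at (32.50, 50.00).
triangular portion: A = ½·80·100 = 4000.00, centroid at (91.67, 33.33).
ΣA = 10500.00 in², ΣAx_c = 577916.67 in³, ΣAy_c = 458333.33 in³.
x_c = 577916.67/10500.00 = 55.04 in; y_c = 458333.33/10500.00 = 43.65 in.

x_c = 55.04 in, y_c = 43.65 in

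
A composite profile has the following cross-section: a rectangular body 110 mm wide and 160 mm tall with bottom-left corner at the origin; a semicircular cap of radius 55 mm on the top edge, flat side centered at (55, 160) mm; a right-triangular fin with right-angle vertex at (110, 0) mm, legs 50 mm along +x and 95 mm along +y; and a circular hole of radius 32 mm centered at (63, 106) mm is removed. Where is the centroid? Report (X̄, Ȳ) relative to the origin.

rectangular body: A = 110 × 160 = 17600.00, centroid at (55.00, 80.00).
semicircular top: A = ½π·55² = 4751.66, centroid at (55.00, 183.34).
triangular fin: A = ½·50·95 = 2375.00, centroid at (126.67, 31.67).
hole: A = −π·32² = -3216.99, centroid at (63.00, 106.00).
ΣA = 21509.67 mm², ΣAX̄ = 1327504.15 mm³, ΣAȲ = 2013389.39 mm³.
X̄ = 1327504.15/21509.67 = 61.72 mm; Ȳ = 2013389.39/21509.67 = 93.60 mm.

X̄ = 61.72 mm, Ȳ = 93.60 mm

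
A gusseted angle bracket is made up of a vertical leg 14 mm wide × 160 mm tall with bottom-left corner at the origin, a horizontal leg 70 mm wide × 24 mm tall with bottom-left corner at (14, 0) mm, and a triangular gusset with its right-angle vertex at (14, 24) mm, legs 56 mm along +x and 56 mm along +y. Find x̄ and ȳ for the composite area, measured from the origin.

x̄ = 27.19 mm, ȳ = 48.52 mm

vertical leg: A = 14 × 160 = 2240.00, centroid at (7.00, 80.00).
horizontal leg: A = 70 × 24 = 1680.00, centroid at (49.00, 12.00).
gusset: A = ½·56·56 = 1568.00, centroid at (32.67, 42.67).
ΣA = 5488.00 mm², ΣAx̄ = 149221.33 mm³, ΣAȳ = 266261.33 mm³.
x̄ = 149221.33/5488.00 = 27.19 mm; ȳ = 266261.33/5488.00 = 48.52 mm.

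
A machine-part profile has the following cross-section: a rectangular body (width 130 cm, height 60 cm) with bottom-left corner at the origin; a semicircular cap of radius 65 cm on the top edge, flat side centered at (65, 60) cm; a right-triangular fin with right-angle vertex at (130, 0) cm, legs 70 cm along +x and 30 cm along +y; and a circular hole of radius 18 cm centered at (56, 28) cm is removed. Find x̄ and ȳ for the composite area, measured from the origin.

x̄ = 72.04 cm, ȳ = 55.10 cm

rectangular body: A = 130 × 60 = 7800.00, centroid at (65.00, 30.00).
semicircular top: A = ½π·65² = 6636.61, centroid at (65.00, 87.59).
triangular fin: A = ½·70·30 = 1050.00, centroid at (153.33, 10.00).
hole: A = −π·18² = -1017.88, centroid at (56.00, 28.00).
ΣA = 14468.74 cm², ΣAx̄ = 1042378.88 cm³, ΣAȳ = 797279.67 cm³.
x̄ = 1042378.88/14468.74 = 72.04 cm; ȳ = 797279.67/14468.74 = 55.10 cm.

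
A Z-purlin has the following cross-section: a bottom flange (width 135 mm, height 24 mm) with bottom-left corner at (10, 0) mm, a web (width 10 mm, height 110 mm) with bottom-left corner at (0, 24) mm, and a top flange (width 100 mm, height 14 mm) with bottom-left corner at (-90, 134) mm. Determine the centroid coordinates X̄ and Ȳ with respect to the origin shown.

bottom flange: A = 135 × 24 = 3240.00, centroid at (77.50, 12.00).
web: A = 10 × 110 = 1100.00, centroid at (5.00, 79.00).
top flange: A = 100 × 14 = 1400.00, centroid at (-40.00, 141.00).
ΣA = 5740.00 mm²
ΣAX̄ = (3240.00)(77.50) + (1100.00)(5.00) + (1400.00)(-40.00) = 200600.00 mm³
ΣAȲ = (3240.00)(12.00) + (1100.00)(79.00) + (1400.00)(141.00) = 323180.00 mm³
X̄ = 200600.00 / 5740.00 = 34.95 mm
Ȳ = 323180.00 / 5740.00 = 56.30 mm

X̄ = 34.95 mm, Ȳ = 56.30 mm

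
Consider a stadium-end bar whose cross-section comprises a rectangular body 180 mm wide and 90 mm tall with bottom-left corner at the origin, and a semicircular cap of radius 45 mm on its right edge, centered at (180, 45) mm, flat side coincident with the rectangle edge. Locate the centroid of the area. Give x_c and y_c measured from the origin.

rectangular body: A = 180 × 90 = 16200.00, centroid at (90.00, 45.00).
semicircular end: A = ½π·45² = 3180.86, centroid at (199.10, 45.00).
ΣA = 19380.86 mm², ΣAx_c = 2091305.26 mm³, ΣAy_c = 872138.82 mm³.
x_c = 2091305.26/19380.86 = 107.91 mm; y_c = 872138.82/19380.86 = 45.00 mm.

x_c = 107.91 mm, y_c = 45.00 mm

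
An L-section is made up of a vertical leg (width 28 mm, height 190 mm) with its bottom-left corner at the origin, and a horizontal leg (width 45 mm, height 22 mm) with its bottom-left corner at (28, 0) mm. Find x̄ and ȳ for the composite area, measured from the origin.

vertical leg: A = 28 × 190 = 5320.00, centroid at (14.00, 95.00).
horizontal leg: A = 45 × 22 = 990.00, centroid at (50.50, 11.00).
ΣA = 6310.00 mm²
ΣAx̄ = (5320.00)(14.00) + (990.00)(50.50) = 124475.00 mm³
ΣAȳ = (5320.00)(95.00) + (990.00)(11.00) = 516290.00 mm³
x̄ = 124475.00 / 6310.00 = 19.73 mm
ȳ = 516290.00 / 6310.00 = 81.82 mm

x̄ = 19.73 mm, ȳ = 81.82 mm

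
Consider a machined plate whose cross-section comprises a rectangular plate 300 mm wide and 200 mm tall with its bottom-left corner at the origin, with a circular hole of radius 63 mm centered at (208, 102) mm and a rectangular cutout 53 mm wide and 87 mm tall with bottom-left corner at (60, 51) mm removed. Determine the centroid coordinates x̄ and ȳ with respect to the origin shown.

x̄ = 139.97 mm, ȳ = 100.01 mm

plate: A = 300 × 200 = 60000.00, centroid at (150.00, 100.00).
hole 1: A = −π·63² = -12468.98, centroid at (208.00, 102.00).
hole 2: A = −(53 × 87) = -4611.00, centroid at (86.50, 94.50).
ΣA = 42920.02 mm²
ΣAx̄ = (60000.00)(150.00) + (-12468.98)(208.00) + (-4611.00)(86.50) = 6007600.40 mm³
ΣAȳ = (60000.00)(100.00) + (-12468.98)(102.00) + (-4611.00)(94.50) = 4292424.41 mm³
x̄ = 6007600.40 / 42920.02 = 139.97 mm
ȳ = 4292424.41 / 42920.02 = 100.01 mm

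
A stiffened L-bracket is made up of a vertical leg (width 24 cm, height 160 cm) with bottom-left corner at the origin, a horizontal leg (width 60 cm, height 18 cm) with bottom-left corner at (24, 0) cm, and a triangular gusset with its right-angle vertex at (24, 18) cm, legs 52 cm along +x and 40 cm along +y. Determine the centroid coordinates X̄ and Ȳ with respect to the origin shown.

X̄ = 24.73 cm, Ȳ = 58.64 cm

Part | A | x̄ᵢ | ȳᵢ | A·x̄ᵢ | A·ȳᵢ
vertical leg | 3840.00 | 12.00 | 80.00 | 46080.00 | 307200.00
horizontal leg | 1080.00 | 54.00 | 9.00 | 58320.00 | 9720.00
gusset | 1040.00 | 41.33 | 31.33 | 42986.67 | 32586.67
Σ | 5960.00 |  |  | 147386.67 | 349506.67
X̄ = 147386.67 / 5960.00 = 24.73 cm
Ȳ = 349506.67 / 5960.00 = 58.64 cm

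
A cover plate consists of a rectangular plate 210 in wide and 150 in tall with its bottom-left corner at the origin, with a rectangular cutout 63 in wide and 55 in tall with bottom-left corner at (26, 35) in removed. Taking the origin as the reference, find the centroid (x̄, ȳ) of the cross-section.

x̄ = 110.87 in, ȳ = 76.54 in

Part | A | x̄ᵢ | ȳᵢ | A·x̄ᵢ | A·ȳᵢ
plate | 31500.00 | 105.00 | 75.00 | 3307500.00 | 2362500.00
hole | -3465.00 | 57.50 | 62.50 | -199237.50 | -216562.50
Σ | 28035.00 |  |  | 3108262.50 | 2145937.50
x̄ = 3108262.50 / 28035.00 = 110.87 in
ȳ = 2145937.50 / 28035.00 = 76.54 in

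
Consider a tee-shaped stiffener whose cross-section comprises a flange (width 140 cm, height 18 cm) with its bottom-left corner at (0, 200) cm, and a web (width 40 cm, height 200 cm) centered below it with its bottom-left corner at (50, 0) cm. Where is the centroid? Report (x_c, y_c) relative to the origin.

x_c = 70.00 cm, y_c = 126.11 cm

web: A = 40 × 200 = 8000.00, centroid at (70.00, 100.00).
flange: A = 140 × 18 = 2520.00, centroid at (70.00, 209.00).
ΣA = 10520.00 cm²
ΣAx_c = (8000.00)(70.00) + (2520.00)(70.00) = 736400.00 cm³
ΣAy_c = (8000.00)(100.00) + (2520.00)(209.00) = 1326680.00 cm³
x_c = 736400.00 / 10520.00 = 70.00 cm
y_c = 1326680.00 / 10520.00 = 126.11 cm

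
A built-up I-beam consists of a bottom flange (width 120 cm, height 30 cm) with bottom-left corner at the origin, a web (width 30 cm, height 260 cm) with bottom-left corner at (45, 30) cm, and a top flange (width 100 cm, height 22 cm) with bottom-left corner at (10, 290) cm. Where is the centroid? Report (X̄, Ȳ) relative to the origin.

X̄ = 60.00 cm, Ȳ = 144.43 cm

bottom flange: A = 120 × 30 = 3600.00, centroid at (60.00, 15.00).
web: A = 30 × 260 = 7800.00, centroid at (60.00, 160.00).
top flange: A = 100 × 22 = 2200.00, centroid at (60.00, 301.00).
ΣA = 13600.00 cm²
ΣAX̄ = (3600.00)(60.00) + (7800.00)(60.00) + (2200.00)(60.00) = 816000.00 cm³
ΣAȲ = (3600.00)(15.00) + (7800.00)(160.00) + (2200.00)(301.00) = 1964200.00 cm³
X̄ = 816000.00 / 13600.00 = 60.00 cm
Ȳ = 1964200.00 / 13600.00 = 144.43 cm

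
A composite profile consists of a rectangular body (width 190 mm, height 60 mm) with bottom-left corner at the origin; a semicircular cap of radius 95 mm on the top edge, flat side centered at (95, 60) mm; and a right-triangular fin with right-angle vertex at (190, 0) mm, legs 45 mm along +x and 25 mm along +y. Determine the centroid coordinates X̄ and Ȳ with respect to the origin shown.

X̄ = 97.37 mm, Ȳ = 67.67 mm

rectangular body: A = 190 × 60 = 11400.00, centroid at (95.00, 30.00).
semicircular top: A = ½π·95² = 14176.44, centroid at (95.00, 100.32).
triangular fin: A = ½·45·25 = 562.50, centroid at (205.00, 8.33).
ΣA = 26138.94 mm², ΣAX̄ = 2545074.00 mm³, ΣAȲ = 1768857.04 mm³.
X̄ = 2545074.00/26138.94 = 97.37 mm; Ȳ = 1768857.04/26138.94 = 67.67 mm.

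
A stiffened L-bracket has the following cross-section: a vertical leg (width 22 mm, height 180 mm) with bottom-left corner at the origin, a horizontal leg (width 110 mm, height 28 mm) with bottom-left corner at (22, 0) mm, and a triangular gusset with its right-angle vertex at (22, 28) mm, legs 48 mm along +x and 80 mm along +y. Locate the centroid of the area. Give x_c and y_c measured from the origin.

x_c = 39.47 mm, y_c = 56.30 mm

vertical leg: A = 22 × 180 = 3960.00, centroid at (11.00, 90.00).
horizontal leg: A = 110 × 28 = 3080.00, centroid at (77.00, 14.00).
gusset: A = ½·48·80 = 1920.00, centroid at (38.00, 54.67).
ΣA = 8960.00 mm²
ΣAx_c = (3960.00)(11.00) + (3080.00)(77.00) + (1920.00)(38.00) = 353680.00 mm³
ΣAy_c = (3960.00)(90.00) + (3080.00)(14.00) + (1920.00)(54.67) = 504480.00 mm³
x_c = 353680.00 / 8960.00 = 39.47 mm
y_c = 504480.00 / 8960.00 = 56.30 mm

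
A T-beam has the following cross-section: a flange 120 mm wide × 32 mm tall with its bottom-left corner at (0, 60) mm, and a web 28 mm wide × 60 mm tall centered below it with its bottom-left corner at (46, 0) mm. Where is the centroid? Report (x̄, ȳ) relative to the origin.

web: A = 28 × 60 = 1680.00, centroid at (60.00, 30.00).
flange: A = 120 × 32 = 3840.00, centroid at (60.00, 76.00).
ΣA = 5520.00 mm²
ΣAx̄ = (1680.00)(60.00) + (3840.00)(60.00) = 331200.00 mm³
ΣAȳ = (1680.00)(30.00) + (3840.00)(76.00) = 342240.00 mm³
x̄ = 331200.00 / 5520.00 = 60.00 mm
ȳ = 342240.00 / 5520.00 = 62.00 mm

x̄ = 60.00 mm, ȳ = 62.00 mm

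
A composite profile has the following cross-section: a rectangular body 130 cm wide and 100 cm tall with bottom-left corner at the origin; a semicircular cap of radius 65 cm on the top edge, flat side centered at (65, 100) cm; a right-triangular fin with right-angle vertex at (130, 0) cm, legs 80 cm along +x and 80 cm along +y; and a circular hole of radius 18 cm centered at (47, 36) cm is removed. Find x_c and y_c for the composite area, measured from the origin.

x_c = 79.28 cm, y_c = 70.83 cm

Part | A | x̄ᵢ | ȳᵢ | A·x̄ᵢ | A·ȳᵢ
rectangular body | 13000.00 | 65.00 | 50.00 | 845000.00 | 650000.00
semicircular top | 6636.61 | 65.00 | 127.59 | 431379.94 | 846744.78
triangular fin | 3200.00 | 156.67 | 26.67 | 501333.33 | 85333.33
hole | -1017.88 | 47.00 | 36.00 | -47840.17 | -36643.54
Σ | 21818.74 |  |  | 1729873.10 | 1545434.58
x_c = 1729873.10 / 21818.74 = 79.28 cm
y_c = 1545434.58 / 21818.74 = 70.83 cm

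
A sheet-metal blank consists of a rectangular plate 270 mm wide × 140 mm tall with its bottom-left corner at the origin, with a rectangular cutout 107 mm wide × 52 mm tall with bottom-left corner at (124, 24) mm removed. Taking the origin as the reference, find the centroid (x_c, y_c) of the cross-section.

x_c = 127.66 mm, y_c = 73.45 mm

plate: A = 270 × 140 = 37800.00, centroid at (135.00, 70.00).
hole: A = −(107 × 52) = -5564.00, centroid at (177.50, 50.00).
ΣA = 32236.00 mm²
ΣAx_c = (37800.00)(135.00) + (-5564.00)(177.50) = 4115390.00 mm³
ΣAy_c = (37800.00)(70.00) + (-5564.00)(50.00) = 2367800.00 mm³
x_c = 4115390.00 / 32236.00 = 127.66 mm
y_c = 2367800.00 / 32236.00 = 73.45 mm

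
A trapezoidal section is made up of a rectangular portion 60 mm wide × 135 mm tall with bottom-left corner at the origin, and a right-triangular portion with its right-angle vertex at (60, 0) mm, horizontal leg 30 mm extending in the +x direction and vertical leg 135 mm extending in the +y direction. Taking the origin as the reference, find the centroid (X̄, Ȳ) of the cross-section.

X̄ = 38.00 mm, Ȳ = 63.00 mm

rectangular portion: A = 60 × 135 = 8100.00, centroid at (30.00, 67.50).
triangular portion: A = ½·30·135 = 2025.00, centroid at (70.00, 45.00).
ΣA = 10125.00 mm², ΣAX̄ = 384750.00 mm³, ΣAȲ = 637875.00 mm³.
X̄ = 384750.00/10125.00 = 38.00 mm; Ȳ = 637875.00/10125.00 = 63.00 mm.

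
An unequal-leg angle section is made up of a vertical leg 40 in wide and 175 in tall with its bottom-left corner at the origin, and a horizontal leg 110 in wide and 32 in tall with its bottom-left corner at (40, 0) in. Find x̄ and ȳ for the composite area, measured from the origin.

Part | A | x̄ᵢ | ȳᵢ | A·x̄ᵢ | A·ȳᵢ
vertical leg | 7000.00 | 20.00 | 87.50 | 140000.00 | 612500.00
horizontal leg | 3520.00 | 95.00 | 16.00 | 334400.00 | 56320.00
Σ | 10520.00 |  |  | 474400.00 | 668820.00
x̄ = 474400.00 / 10520.00 = 45.10 in
ȳ = 668820.00 / 10520.00 = 63.58 in

x̄ = 45.10 in, ȳ = 63.58 in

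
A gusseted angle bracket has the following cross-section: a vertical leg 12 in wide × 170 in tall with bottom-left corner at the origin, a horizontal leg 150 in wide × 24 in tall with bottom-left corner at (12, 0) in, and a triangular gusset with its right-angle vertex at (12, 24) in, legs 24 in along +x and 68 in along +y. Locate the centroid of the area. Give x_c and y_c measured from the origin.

x_c = 52.94 in, y_c = 39.45 in

Part | A | x̄ᵢ | ȳᵢ | A·x̄ᵢ | A·ȳᵢ
vertical leg | 2040.00 | 6.00 | 85.00 | 12240.00 | 173400.00
horizontal leg | 3600.00 | 87.00 | 12.00 | 313200.00 | 43200.00
gusset | 816.00 | 20.00 | 46.67 | 16320.00 | 38080.00
Σ | 6456.00 |  |  | 341760.00 | 254680.00
x_c = 341760.00 / 6456.00 = 52.94 in
y_c = 254680.00 / 6456.00 = 39.45 in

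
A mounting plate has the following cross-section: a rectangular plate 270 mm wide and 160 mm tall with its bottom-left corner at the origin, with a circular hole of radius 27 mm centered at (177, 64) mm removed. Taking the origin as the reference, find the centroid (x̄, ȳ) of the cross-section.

plate: A = 270 × 160 = 43200.00, centroid at (135.00, 80.00).
hole: A = −π·27² = -2290.22, centroid at (177.00, 64.00).
ΣA = 40909.78 mm², ΣAx̄ = 5426630.88 mm³, ΣAȳ = 3309425.85 mm³.
x̄ = 5426630.88/40909.78 = 132.65 mm; ȳ = 3309425.85/40909.78 = 80.90 mm.

x̄ = 132.65 mm, ȳ = 80.90 mm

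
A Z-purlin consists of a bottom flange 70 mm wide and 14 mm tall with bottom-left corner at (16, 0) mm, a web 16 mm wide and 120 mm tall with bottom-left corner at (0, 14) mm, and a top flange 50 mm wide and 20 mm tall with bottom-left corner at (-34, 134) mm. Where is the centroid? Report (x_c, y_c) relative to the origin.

x_c = 14.45 mm, y_c = 75.11 mm

bottom flange: A = 70 × 14 = 980.00, centroid at (51.00, 7.00).
web: A = 16 × 120 = 1920.00, centroid at (8.00, 74.00).
top flange: A = 50 × 20 = 1000.00, centroid at (-9.00, 144.00).
ΣA = 3900.00 mm²
ΣAx_c = (980.00)(51.00) + (1920.00)(8.00) + (1000.00)(-9.00) = 56340.00 mm³
ΣAy_c = (980.00)(7.00) + (1920.00)(74.00) + (1000.00)(144.00) = 292940.00 mm³
x_c = 56340.00 / 3900.00 = 14.45 mm
y_c = 292940.00 / 3900.00 = 75.11 mm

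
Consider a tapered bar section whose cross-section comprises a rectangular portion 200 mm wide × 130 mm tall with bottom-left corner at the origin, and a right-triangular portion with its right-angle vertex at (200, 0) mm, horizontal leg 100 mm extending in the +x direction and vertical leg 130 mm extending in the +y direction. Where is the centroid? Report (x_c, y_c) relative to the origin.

x_c = 126.67 mm, y_c = 60.67 mm

Part | A | x̄ᵢ | ȳᵢ | A·x̄ᵢ | A·ȳᵢ
rectangular portion | 26000.00 | 100.00 | 65.00 | 2600000.00 | 1690000.00
triangular portion | 6500.00 | 233.33 | 43.33 | 1516666.67 | 281666.67
Σ | 32500.00 |  |  | 4116666.67 | 1971666.67
x_c = 4116666.67 / 32500.00 = 126.67 mm
y_c = 1971666.67 / 32500.00 = 60.67 mm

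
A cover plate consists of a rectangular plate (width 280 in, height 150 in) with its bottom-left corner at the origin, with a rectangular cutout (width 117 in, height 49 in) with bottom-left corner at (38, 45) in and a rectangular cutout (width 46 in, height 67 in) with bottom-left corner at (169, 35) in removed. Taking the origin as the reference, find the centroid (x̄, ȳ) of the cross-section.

x̄ = 142.69 in, ȳ = 76.55 in

plate: A = 280 × 150 = 42000.00, centroid at (140.00, 75.00).
hole 1: A = −(117 × 49) = -5733.00, centroid at (96.50, 69.50).
hole 2: A = −(46 × 67) = -3082.00, centroid at (192.00, 68.50).
ΣA = 33185.00 in²
ΣAx̄ = (42000.00)(140.00) + (-5733.00)(96.50) + (-3082.00)(192.00) = 4735021.50 in³
ΣAȳ = (42000.00)(75.00) + (-5733.00)(69.50) + (-3082.00)(68.50) = 2540439.50 in³
x̄ = 4735021.50 / 33185.00 = 142.69 in
ȳ = 2540439.50 / 33185.00 = 76.55 in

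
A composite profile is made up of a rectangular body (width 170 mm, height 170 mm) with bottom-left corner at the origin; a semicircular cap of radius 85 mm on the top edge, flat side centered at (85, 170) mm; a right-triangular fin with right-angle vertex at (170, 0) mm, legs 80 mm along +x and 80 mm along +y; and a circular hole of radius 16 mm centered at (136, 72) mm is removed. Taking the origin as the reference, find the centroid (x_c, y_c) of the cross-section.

x_c = 92.42 mm, y_c = 113.09 mm

rectangular body: A = 170 × 170 = 28900.00, centroid at (85.00, 85.00).
semicircular top: A = ½π·85² = 11349.00, centroid at (85.00, 206.08).
triangular fin: A = ½·80·80 = 3200.00, centroid at (196.67, 26.67).
hole: A = −π·16² = -804.25, centroid at (136.00, 72.00).
ΣA = 42644.76 mm²
ΣAx_c = (28900.00)(85.00) + (11349.00)(85.00) + (3200.00)(196.67) + (-804.25)(136.00) = 3941120.94 mm³
ΣAy_c = (28900.00)(85.00) + (11349.00)(206.08) + (3200.00)(26.67) + (-804.25)(72.00) = 4822674.75 mm³
x_c = 3941120.94 / 42644.76 = 92.42 mm
y_c = 4822674.75 / 42644.76 = 113.09 mm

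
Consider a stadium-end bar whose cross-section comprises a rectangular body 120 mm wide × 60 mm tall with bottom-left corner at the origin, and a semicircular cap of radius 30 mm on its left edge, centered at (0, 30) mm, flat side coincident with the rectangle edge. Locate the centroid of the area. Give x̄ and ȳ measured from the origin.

x̄ = 48.06 mm, ȳ = 30.00 mm

rectangular body: A = 120 × 60 = 7200.00, centroid at (60.00, 30.00).
semicircular end: A = ½π·30² = 1413.72, centroid at (-12.73, 30.00).
ΣA = 8613.72 mm²
ΣAx̄ = (7200.00)(60.00) + (1413.72)(-12.73) = 414000.00 mm³
ΣAȳ = (7200.00)(30.00) + (1413.72)(30.00) = 258411.50 mm³
x̄ = 414000.00 / 8613.72 = 48.06 mm
ȳ = 258411.50 / 8613.72 = 30.00 mm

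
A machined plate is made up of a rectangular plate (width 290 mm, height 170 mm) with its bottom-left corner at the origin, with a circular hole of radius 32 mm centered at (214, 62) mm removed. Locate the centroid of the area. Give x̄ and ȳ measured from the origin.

x̄ = 140.18 mm, ȳ = 86.61 mm

Part | A | x̄ᵢ | ȳᵢ | A·x̄ᵢ | A·ȳᵢ
plate | 49300.00 | 145.00 | 85.00 | 7148500.00 | 4190500.00
hole | -3216.99 | 214.00 | 62.00 | -688436.05 | -199453.43
Σ | 46083.01 |  |  | 6460063.95 | 3991046.57
x̄ = 6460063.95 / 46083.01 = 140.18 mm
ȳ = 3991046.57 / 46083.01 = 86.61 mm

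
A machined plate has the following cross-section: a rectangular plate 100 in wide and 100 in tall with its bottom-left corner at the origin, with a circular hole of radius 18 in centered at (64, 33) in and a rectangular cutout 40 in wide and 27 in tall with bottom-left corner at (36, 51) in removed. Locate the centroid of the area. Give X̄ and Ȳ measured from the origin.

X̄ = 47.38 in, Ȳ = 50.21 in

plate: A = 100 × 100 = 10000.00, centroid at (50.00, 50.00).
hole 1: A = −π·18² = -1017.88, centroid at (64.00, 33.00).
hole 2: A = −(40 × 27) = -1080.00, centroid at (56.00, 64.50).
ΣA = 7902.12 in², ΣAX̄ = 374375.93 in³, ΣAȲ = 396750.09 in³.
X̄ = 374375.93/7902.12 = 47.38 in; Ȳ = 396750.09/7902.12 = 50.21 in.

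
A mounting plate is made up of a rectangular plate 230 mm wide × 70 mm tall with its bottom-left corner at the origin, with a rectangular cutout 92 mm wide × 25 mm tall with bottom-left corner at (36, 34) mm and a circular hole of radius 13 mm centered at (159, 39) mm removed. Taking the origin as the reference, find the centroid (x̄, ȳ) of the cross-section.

x̄ = 118.96 mm, ȳ = 32.85 mm

plate: A = 230 × 70 = 16100.00, centroid at (115.00, 35.00).
hole 1: A = −(92 × 25) = -2300.00, centroid at (82.00, 46.50).
hole 2: A = −π·13² = -530.93, centroid at (159.00, 39.00).
ΣA = 13269.07 mm², ΣAx̄ = 1578482.26 mm³, ΣAȳ = 435843.76 mm³.
x̄ = 1578482.26/13269.07 = 118.96 mm; ȳ = 435843.76/13269.07 = 32.85 mm.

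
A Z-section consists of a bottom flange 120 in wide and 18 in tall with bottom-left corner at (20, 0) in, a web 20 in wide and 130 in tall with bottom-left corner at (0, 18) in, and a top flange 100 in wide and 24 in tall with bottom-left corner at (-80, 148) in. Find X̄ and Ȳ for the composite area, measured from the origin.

X̄ = 17.71 in, Ȳ = 86.49 in

bottom flange: A = 120 × 18 = 2160.00, centroid at (80.00, 9.00).
web: A = 20 × 130 = 2600.00, centroid at (10.00, 83.00).
top flange: A = 100 × 24 = 2400.00, centroid at (-30.00, 160.00).
ΣA = 7160.00 in²
ΣAX̄ = (2160.00)(80.00) + (2600.00)(10.00) + (2400.00)(-30.00) = 126800.00 in³
ΣAȲ = (2160.00)(9.00) + (2600.00)(83.00) + (2400.00)(160.00) = 619240.00 in³
X̄ = 126800.00 / 7160.00 = 17.71 in
Ȳ = 619240.00 / 7160.00 = 86.49 in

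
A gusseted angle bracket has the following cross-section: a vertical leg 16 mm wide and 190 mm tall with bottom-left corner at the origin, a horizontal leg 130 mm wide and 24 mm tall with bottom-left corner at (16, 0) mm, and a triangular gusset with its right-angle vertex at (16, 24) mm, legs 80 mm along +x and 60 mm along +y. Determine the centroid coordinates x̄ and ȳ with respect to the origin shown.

vertical leg: A = 16 × 190 = 3040.00, centroid at (8.00, 95.00).
horizontal leg: A = 130 × 24 = 3120.00, centroid at (81.00, 12.00).
gusset: A = ½·80·60 = 2400.00, centroid at (42.67, 44.00).
ΣA = 8560.00 mm², ΣAx̄ = 379440.00 mm³, ΣAȳ = 431840.00 mm³.
x̄ = 379440.00/8560.00 = 44.33 mm; ȳ = 431840.00/8560.00 = 50.45 mm.

x̄ = 44.33 mm, ȳ = 50.45 mm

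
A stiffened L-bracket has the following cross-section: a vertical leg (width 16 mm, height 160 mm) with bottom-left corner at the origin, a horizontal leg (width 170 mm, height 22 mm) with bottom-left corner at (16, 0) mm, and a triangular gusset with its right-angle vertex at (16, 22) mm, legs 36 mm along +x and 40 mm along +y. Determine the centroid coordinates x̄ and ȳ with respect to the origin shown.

vertical leg: A = 16 × 160 = 2560.00, centroid at (8.00, 80.00).
horizontal leg: A = 170 × 22 = 3740.00, centroid at (101.00, 11.00).
gusset: A = ½·36·40 = 720.00, centroid at (28.00, 35.33).
ΣA = 7020.00 mm²
ΣAx̄ = (2560.00)(8.00) + (3740.00)(101.00) + (720.00)(28.00) = 418380.00 mm³
ΣAȳ = (2560.00)(80.00) + (3740.00)(11.00) + (720.00)(35.33) = 271380.00 mm³
x̄ = 418380.00 / 7020.00 = 59.60 mm
ȳ = 271380.00 / 7020.00 = 38.66 mm

x̄ = 59.60 mm, ȳ = 38.66 mm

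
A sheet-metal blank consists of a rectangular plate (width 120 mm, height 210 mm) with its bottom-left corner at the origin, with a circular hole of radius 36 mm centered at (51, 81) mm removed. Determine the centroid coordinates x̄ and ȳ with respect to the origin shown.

Part | A | x̄ᵢ | ȳᵢ | A·x̄ᵢ | A·ȳᵢ
plate | 25200.00 | 60.00 | 105.00 | 1512000.00 | 2646000.00
hole | -4071.50 | 51.00 | 81.00 | -207646.71 | -329791.83
Σ | 21128.50 |  |  | 1304353.29 | 2316208.17
x̄ = 1304353.29 / 21128.50 = 61.73 mm
ȳ = 2316208.17 / 21128.50 = 109.62 mm

x̄ = 61.73 mm, ȳ = 109.62 mm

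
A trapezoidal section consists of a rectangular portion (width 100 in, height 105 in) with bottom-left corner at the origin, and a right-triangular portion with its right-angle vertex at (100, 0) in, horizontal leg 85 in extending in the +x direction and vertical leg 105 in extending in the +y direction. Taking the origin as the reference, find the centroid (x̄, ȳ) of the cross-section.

x̄ = 73.36 in, ȳ = 47.28 in

rectangular portion: A = 100 × 105 = 10500.00, centroid at (50.00, 52.50).
triangular portion: A = ½·85·105 = 4462.50, centroid at (128.33, 35.00).
ΣA = 14962.50 in², ΣAx̄ = 1097687.50 in³, ΣAȳ = 707437.50 in³.
x̄ = 1097687.50/14962.50 = 73.36 in; ȳ = 707437.50/14962.50 = 47.28 in.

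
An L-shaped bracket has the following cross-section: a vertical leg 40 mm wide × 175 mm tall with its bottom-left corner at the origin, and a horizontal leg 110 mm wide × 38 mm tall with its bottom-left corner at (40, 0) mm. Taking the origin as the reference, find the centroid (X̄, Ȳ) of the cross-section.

Part | A | x̄ᵢ | ȳᵢ | A·x̄ᵢ | A·ȳᵢ
vertical leg | 7000.00 | 20.00 | 87.50 | 140000.00 | 612500.00
horizontal leg | 4180.00 | 95.00 | 19.00 | 397100.00 | 79420.00
Σ | 11180.00 |  |  | 537100.00 | 691920.00
X̄ = 537100.00 / 11180.00 = 48.04 mm
Ȳ = 691920.00 / 11180.00 = 61.89 mm

X̄ = 48.04 mm, Ȳ = 61.89 mm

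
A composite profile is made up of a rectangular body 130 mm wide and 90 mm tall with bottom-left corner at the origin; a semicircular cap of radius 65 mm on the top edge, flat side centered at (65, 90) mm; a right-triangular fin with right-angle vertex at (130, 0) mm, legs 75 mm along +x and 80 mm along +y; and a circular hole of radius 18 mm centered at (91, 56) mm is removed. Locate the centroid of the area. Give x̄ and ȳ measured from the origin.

x̄ = 76.99 mm, ȳ = 65.45 mm

Part | A | x̄ᵢ | ȳᵢ | A·x̄ᵢ | A·ȳᵢ
rectangular body | 11700.00 | 65.00 | 45.00 | 760500.00 | 526500.00
semicircular top | 6636.61 | 65.00 | 117.59 | 431379.94 | 780378.64
triangular fin | 3000.00 | 155.00 | 26.67 | 465000.00 | 80000.00
hole | -1017.88 | 91.00 | 56.00 | -92626.72 | -57001.06
Σ | 20318.74 |  |  | 1564253.22 | 1329877.58
x̄ = 1564253.22 / 20318.74 = 76.99 mm
ȳ = 1329877.58 / 20318.74 = 65.45 mm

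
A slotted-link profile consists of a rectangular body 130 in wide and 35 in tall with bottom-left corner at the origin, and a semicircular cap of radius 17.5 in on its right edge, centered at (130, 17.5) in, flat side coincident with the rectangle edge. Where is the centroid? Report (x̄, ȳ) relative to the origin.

x̄ = 71.93 in, ȳ = 17.50 in

Part | A | x̄ᵢ | ȳᵢ | A·x̄ᵢ | A·ȳᵢ
rectangular body | 4550.00 | 65.00 | 17.50 | 295750.00 | 79625.00
semicircular end | 481.06 | 137.43 | 17.50 | 66110.25 | 8418.49
Σ | 5031.06 |  |  | 361860.25 | 88043.49
x̄ = 361860.25 / 5031.06 = 71.93 in
ȳ = 88043.49 / 5031.06 = 17.50 in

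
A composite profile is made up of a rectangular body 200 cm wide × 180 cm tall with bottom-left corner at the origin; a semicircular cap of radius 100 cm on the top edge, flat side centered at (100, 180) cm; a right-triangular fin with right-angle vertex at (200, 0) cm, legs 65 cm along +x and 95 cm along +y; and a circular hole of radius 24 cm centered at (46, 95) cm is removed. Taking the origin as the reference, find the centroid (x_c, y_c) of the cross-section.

Part | A | x̄ᵢ | ȳᵢ | A·x̄ᵢ | A·ȳᵢ
rectangular body | 36000.00 | 100.00 | 90.00 | 3600000.00 | 3240000.00
semicircular top | 15707.96 | 100.00 | 222.44 | 1570796.33 | 3494100.05
triangular fin | 3087.50 | 221.67 | 31.67 | 684395.83 | 97770.83
hole | -1809.56 | 46.00 | 95.00 | -83239.64 | -171907.95
Σ | 52985.91 |  |  | 5771952.52 | 6659962.94
x_c = 5771952.52 / 52985.91 = 108.93 cm
y_c = 6659962.94 / 52985.91 = 125.69 cm

x_c = 108.93 cm, y_c = 125.69 cm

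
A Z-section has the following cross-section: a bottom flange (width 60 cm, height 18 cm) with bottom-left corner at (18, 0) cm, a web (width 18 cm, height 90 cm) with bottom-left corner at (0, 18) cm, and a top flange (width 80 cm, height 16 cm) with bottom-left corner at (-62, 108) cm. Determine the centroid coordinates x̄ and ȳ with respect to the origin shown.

bottom flange: A = 60 × 18 = 1080.00, centroid at (48.00, 9.00).
web: A = 18 × 90 = 1620.00, centroid at (9.00, 63.00).
top flange: A = 80 × 16 = 1280.00, centroid at (-22.00, 116.00).
ΣA = 3980.00 cm², ΣAx̄ = 38260.00 cm³, ΣAȳ = 260260.00 cm³.
x̄ = 38260.00/3980.00 = 9.61 cm; ȳ = 260260.00/3980.00 = 65.39 cm.

x̄ = 9.61 cm, ȳ = 65.39 cm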